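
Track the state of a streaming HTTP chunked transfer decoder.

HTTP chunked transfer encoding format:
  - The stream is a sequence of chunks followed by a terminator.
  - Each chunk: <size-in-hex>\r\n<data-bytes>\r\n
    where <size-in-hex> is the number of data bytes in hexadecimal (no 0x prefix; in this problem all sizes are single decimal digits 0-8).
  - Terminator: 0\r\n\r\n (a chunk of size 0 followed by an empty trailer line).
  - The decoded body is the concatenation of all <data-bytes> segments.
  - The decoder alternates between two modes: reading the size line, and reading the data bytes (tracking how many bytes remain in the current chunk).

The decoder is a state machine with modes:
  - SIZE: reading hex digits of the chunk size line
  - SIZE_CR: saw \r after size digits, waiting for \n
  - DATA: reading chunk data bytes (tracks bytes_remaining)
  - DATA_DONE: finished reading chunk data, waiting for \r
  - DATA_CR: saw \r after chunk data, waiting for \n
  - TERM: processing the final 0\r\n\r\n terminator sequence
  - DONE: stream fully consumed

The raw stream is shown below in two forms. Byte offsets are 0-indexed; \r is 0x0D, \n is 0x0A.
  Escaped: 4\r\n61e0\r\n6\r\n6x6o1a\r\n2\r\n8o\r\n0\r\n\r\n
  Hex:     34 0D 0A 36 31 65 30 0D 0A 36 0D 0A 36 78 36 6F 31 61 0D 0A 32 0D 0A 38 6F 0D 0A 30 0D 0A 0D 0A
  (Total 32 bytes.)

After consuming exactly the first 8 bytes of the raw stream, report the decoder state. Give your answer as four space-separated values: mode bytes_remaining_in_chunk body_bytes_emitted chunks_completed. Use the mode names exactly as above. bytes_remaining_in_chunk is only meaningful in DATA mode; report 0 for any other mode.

Byte 0 = '4': mode=SIZE remaining=0 emitted=0 chunks_done=0
Byte 1 = 0x0D: mode=SIZE_CR remaining=0 emitted=0 chunks_done=0
Byte 2 = 0x0A: mode=DATA remaining=4 emitted=0 chunks_done=0
Byte 3 = '6': mode=DATA remaining=3 emitted=1 chunks_done=0
Byte 4 = '1': mode=DATA remaining=2 emitted=2 chunks_done=0
Byte 5 = 'e': mode=DATA remaining=1 emitted=3 chunks_done=0
Byte 6 = '0': mode=DATA_DONE remaining=0 emitted=4 chunks_done=0
Byte 7 = 0x0D: mode=DATA_CR remaining=0 emitted=4 chunks_done=0

Answer: DATA_CR 0 4 0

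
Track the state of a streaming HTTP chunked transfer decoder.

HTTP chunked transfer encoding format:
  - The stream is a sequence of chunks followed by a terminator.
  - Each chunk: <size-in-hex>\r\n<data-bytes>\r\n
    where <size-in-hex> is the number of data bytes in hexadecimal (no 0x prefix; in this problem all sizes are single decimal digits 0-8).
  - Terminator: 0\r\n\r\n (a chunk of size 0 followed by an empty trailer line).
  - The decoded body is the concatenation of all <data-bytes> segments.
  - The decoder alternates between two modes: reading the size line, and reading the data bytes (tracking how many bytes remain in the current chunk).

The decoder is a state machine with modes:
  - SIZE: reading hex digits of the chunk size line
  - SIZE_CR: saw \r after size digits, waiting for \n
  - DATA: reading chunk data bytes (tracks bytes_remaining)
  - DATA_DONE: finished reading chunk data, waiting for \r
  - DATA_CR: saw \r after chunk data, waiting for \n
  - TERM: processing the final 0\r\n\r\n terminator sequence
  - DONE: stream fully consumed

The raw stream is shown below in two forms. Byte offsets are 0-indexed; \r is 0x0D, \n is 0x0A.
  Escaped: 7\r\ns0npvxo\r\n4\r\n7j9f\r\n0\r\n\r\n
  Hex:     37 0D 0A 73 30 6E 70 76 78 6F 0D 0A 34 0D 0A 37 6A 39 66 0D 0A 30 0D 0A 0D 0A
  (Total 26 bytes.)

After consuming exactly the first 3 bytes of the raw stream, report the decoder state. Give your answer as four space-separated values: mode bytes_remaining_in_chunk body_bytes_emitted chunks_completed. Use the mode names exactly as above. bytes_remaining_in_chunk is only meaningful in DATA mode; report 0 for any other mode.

Byte 0 = '7': mode=SIZE remaining=0 emitted=0 chunks_done=0
Byte 1 = 0x0D: mode=SIZE_CR remaining=0 emitted=0 chunks_done=0
Byte 2 = 0x0A: mode=DATA remaining=7 emitted=0 chunks_done=0

Answer: DATA 7 0 0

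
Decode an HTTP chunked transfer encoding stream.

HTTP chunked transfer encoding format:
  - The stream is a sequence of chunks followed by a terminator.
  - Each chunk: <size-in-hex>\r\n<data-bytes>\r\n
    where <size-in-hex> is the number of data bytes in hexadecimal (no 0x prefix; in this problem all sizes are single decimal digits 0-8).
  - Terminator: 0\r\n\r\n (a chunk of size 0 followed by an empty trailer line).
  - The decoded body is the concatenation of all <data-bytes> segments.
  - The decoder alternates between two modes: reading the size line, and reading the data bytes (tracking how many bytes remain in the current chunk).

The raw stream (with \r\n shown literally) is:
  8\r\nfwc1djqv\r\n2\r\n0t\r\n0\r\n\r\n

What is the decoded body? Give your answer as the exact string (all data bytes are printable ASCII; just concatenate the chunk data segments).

Chunk 1: stream[0..1]='8' size=0x8=8, data at stream[3..11]='fwc1djqv' -> body[0..8], body so far='fwc1djqv'
Chunk 2: stream[13..14]='2' size=0x2=2, data at stream[16..18]='0t' -> body[8..10], body so far='fwc1djqv0t'
Chunk 3: stream[20..21]='0' size=0 (terminator). Final body='fwc1djqv0t' (10 bytes)

Answer: fwc1djqv0t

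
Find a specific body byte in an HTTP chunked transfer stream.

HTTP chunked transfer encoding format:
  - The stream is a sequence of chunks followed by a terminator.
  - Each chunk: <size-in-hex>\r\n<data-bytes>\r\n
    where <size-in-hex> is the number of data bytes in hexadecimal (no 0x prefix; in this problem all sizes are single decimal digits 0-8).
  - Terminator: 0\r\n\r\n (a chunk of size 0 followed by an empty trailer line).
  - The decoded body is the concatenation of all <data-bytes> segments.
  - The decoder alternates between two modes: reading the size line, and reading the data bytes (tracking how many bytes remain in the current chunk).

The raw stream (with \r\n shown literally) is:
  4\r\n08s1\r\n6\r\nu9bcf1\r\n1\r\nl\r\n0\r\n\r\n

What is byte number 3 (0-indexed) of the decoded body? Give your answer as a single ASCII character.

Chunk 1: stream[0..1]='4' size=0x4=4, data at stream[3..7]='08s1' -> body[0..4], body so far='08s1'
Chunk 2: stream[9..10]='6' size=0x6=6, data at stream[12..18]='u9bcf1' -> body[4..10], body so far='08s1u9bcf1'
Chunk 3: stream[20..21]='1' size=0x1=1, data at stream[23..24]='l' -> body[10..11], body so far='08s1u9bcf1l'
Chunk 4: stream[26..27]='0' size=0 (terminator). Final body='08s1u9bcf1l' (11 bytes)
Body byte 3 = '1'

Answer: 1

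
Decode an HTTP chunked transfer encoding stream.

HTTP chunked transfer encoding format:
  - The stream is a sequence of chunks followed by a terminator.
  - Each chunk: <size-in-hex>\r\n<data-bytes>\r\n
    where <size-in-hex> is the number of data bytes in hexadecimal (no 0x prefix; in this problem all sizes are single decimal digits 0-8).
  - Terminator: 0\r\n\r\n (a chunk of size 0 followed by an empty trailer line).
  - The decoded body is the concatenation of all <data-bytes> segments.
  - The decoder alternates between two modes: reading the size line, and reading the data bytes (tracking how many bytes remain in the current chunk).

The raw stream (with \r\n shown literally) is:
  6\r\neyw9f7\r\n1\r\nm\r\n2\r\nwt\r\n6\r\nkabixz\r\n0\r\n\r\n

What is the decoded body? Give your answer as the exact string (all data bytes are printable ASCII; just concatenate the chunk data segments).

Chunk 1: stream[0..1]='6' size=0x6=6, data at stream[3..9]='eyw9f7' -> body[0..6], body so far='eyw9f7'
Chunk 2: stream[11..12]='1' size=0x1=1, data at stream[14..15]='m' -> body[6..7], body so far='eyw9f7m'
Chunk 3: stream[17..18]='2' size=0x2=2, data at stream[20..22]='wt' -> body[7..9], body so far='eyw9f7mwt'
Chunk 4: stream[24..25]='6' size=0x6=6, data at stream[27..33]='kabixz' -> body[9..15], body so far='eyw9f7mwtkabixz'
Chunk 5: stream[35..36]='0' size=0 (terminator). Final body='eyw9f7mwtkabixz' (15 bytes)

Answer: eyw9f7mwtkabixz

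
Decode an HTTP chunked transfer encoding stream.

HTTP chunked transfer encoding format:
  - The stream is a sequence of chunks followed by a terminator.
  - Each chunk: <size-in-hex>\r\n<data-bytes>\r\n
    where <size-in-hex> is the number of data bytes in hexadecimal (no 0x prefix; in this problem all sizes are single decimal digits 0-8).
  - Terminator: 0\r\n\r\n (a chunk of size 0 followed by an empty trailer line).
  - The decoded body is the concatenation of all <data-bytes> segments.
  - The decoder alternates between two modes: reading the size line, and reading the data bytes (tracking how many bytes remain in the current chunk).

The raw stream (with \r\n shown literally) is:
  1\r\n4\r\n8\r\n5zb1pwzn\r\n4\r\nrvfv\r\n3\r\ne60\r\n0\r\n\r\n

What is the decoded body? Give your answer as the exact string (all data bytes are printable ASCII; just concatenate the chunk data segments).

Answer: 45zb1pwznrvfve60

Derivation:
Chunk 1: stream[0..1]='1' size=0x1=1, data at stream[3..4]='4' -> body[0..1], body so far='4'
Chunk 2: stream[6..7]='8' size=0x8=8, data at stream[9..17]='5zb1pwzn' -> body[1..9], body so far='45zb1pwzn'
Chunk 3: stream[19..20]='4' size=0x4=4, data at stream[22..26]='rvfv' -> body[9..13], body so far='45zb1pwznrvfv'
Chunk 4: stream[28..29]='3' size=0x3=3, data at stream[31..34]='e60' -> body[13..16], body so far='45zb1pwznrvfve60'
Chunk 5: stream[36..37]='0' size=0 (terminator). Final body='45zb1pwznrvfve60' (16 bytes)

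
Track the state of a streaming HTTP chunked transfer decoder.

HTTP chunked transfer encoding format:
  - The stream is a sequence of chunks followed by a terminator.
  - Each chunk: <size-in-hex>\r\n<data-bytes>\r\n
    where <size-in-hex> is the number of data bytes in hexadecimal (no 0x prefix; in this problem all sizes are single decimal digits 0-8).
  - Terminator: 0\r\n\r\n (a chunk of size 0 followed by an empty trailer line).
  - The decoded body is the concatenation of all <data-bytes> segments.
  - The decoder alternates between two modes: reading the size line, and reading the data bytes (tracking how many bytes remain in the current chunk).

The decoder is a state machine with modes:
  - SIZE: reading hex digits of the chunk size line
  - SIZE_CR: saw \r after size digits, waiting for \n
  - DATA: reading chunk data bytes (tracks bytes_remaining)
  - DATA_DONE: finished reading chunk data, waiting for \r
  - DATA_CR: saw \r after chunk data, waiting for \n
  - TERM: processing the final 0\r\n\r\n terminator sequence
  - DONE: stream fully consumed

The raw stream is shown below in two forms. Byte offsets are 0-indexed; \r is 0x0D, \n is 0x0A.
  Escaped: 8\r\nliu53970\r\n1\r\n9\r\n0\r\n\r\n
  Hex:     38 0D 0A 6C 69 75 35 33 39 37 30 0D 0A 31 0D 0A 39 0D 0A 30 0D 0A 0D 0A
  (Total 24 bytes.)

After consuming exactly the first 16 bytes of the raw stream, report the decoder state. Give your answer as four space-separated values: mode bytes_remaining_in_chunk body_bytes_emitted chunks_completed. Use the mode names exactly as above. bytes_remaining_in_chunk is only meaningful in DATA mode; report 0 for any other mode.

Answer: DATA 1 8 1

Derivation:
Byte 0 = '8': mode=SIZE remaining=0 emitted=0 chunks_done=0
Byte 1 = 0x0D: mode=SIZE_CR remaining=0 emitted=0 chunks_done=0
Byte 2 = 0x0A: mode=DATA remaining=8 emitted=0 chunks_done=0
Byte 3 = 'l': mode=DATA remaining=7 emitted=1 chunks_done=0
Byte 4 = 'i': mode=DATA remaining=6 emitted=2 chunks_done=0
Byte 5 = 'u': mode=DATA remaining=5 emitted=3 chunks_done=0
Byte 6 = '5': mode=DATA remaining=4 emitted=4 chunks_done=0
Byte 7 = '3': mode=DATA remaining=3 emitted=5 chunks_done=0
Byte 8 = '9': mode=DATA remaining=2 emitted=6 chunks_done=0
Byte 9 = '7': mode=DATA remaining=1 emitted=7 chunks_done=0
Byte 10 = '0': mode=DATA_DONE remaining=0 emitted=8 chunks_done=0
Byte 11 = 0x0D: mode=DATA_CR remaining=0 emitted=8 chunks_done=0
Byte 12 = 0x0A: mode=SIZE remaining=0 emitted=8 chunks_done=1
Byte 13 = '1': mode=SIZE remaining=0 emitted=8 chunks_done=1
Byte 14 = 0x0D: mode=SIZE_CR remaining=0 emitted=8 chunks_done=1
Byte 15 = 0x0A: mode=DATA remaining=1 emitted=8 chunks_done=1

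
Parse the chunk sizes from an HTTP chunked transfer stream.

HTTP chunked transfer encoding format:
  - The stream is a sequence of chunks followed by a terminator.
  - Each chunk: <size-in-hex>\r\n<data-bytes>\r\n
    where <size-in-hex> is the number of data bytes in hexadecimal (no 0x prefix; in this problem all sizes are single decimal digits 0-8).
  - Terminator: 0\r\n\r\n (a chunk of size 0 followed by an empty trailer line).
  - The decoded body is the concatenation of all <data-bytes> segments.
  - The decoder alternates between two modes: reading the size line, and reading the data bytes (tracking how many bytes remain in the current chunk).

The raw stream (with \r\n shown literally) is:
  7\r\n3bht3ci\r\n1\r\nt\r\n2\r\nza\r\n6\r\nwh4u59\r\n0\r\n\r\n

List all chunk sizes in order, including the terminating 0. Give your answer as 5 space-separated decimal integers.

Answer: 7 1 2 6 0

Derivation:
Chunk 1: stream[0..1]='7' size=0x7=7, data at stream[3..10]='3bht3ci' -> body[0..7], body so far='3bht3ci'
Chunk 2: stream[12..13]='1' size=0x1=1, data at stream[15..16]='t' -> body[7..8], body so far='3bht3cit'
Chunk 3: stream[18..19]='2' size=0x2=2, data at stream[21..23]='za' -> body[8..10], body so far='3bht3citza'
Chunk 4: stream[25..26]='6' size=0x6=6, data at stream[28..34]='wh4u59' -> body[10..16], body so far='3bht3citzawh4u59'
Chunk 5: stream[36..37]='0' size=0 (terminator). Final body='3bht3citzawh4u59' (16 bytes)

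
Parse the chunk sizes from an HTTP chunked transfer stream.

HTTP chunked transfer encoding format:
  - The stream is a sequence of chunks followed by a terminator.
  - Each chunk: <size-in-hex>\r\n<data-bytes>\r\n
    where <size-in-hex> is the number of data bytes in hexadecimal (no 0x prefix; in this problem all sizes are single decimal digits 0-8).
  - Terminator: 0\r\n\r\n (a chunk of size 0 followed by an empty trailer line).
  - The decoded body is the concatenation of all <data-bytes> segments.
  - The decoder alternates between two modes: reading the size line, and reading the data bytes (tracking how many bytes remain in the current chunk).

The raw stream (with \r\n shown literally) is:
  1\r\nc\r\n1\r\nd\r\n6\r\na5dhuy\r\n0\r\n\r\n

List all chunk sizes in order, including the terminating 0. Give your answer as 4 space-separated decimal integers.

Answer: 1 1 6 0

Derivation:
Chunk 1: stream[0..1]='1' size=0x1=1, data at stream[3..4]='c' -> body[0..1], body so far='c'
Chunk 2: stream[6..7]='1' size=0x1=1, data at stream[9..10]='d' -> body[1..2], body so far='cd'
Chunk 3: stream[12..13]='6' size=0x6=6, data at stream[15..21]='a5dhuy' -> body[2..8], body so far='cda5dhuy'
Chunk 4: stream[23..24]='0' size=0 (terminator). Final body='cda5dhuy' (8 bytes)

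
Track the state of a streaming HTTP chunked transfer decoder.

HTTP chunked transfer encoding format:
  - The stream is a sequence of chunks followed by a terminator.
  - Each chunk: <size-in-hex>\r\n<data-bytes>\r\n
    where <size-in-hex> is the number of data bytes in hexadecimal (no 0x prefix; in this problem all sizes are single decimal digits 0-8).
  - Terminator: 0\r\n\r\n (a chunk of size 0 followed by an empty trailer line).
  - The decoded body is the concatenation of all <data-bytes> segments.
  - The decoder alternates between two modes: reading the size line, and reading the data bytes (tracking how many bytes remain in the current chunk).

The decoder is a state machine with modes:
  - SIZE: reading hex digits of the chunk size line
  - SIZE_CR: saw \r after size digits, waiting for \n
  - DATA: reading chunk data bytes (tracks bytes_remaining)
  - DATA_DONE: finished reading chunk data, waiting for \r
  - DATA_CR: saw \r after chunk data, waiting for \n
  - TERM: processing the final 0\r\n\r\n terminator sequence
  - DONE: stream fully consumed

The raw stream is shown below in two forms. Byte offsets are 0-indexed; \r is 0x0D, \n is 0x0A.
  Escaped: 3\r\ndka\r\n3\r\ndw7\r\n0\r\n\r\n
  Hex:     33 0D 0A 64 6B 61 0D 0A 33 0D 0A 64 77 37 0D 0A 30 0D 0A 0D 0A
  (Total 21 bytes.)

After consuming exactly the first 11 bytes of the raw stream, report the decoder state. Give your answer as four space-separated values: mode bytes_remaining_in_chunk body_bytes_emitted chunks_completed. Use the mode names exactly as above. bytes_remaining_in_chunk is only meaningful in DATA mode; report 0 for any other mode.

Answer: DATA 3 3 1

Derivation:
Byte 0 = '3': mode=SIZE remaining=0 emitted=0 chunks_done=0
Byte 1 = 0x0D: mode=SIZE_CR remaining=0 emitted=0 chunks_done=0
Byte 2 = 0x0A: mode=DATA remaining=3 emitted=0 chunks_done=0
Byte 3 = 'd': mode=DATA remaining=2 emitted=1 chunks_done=0
Byte 4 = 'k': mode=DATA remaining=1 emitted=2 chunks_done=0
Byte 5 = 'a': mode=DATA_DONE remaining=0 emitted=3 chunks_done=0
Byte 6 = 0x0D: mode=DATA_CR remaining=0 emitted=3 chunks_done=0
Byte 7 = 0x0A: mode=SIZE remaining=0 emitted=3 chunks_done=1
Byte 8 = '3': mode=SIZE remaining=0 emitted=3 chunks_done=1
Byte 9 = 0x0D: mode=SIZE_CR remaining=0 emitted=3 chunks_done=1
Byte 10 = 0x0A: mode=DATA remaining=3 emitted=3 chunks_done=1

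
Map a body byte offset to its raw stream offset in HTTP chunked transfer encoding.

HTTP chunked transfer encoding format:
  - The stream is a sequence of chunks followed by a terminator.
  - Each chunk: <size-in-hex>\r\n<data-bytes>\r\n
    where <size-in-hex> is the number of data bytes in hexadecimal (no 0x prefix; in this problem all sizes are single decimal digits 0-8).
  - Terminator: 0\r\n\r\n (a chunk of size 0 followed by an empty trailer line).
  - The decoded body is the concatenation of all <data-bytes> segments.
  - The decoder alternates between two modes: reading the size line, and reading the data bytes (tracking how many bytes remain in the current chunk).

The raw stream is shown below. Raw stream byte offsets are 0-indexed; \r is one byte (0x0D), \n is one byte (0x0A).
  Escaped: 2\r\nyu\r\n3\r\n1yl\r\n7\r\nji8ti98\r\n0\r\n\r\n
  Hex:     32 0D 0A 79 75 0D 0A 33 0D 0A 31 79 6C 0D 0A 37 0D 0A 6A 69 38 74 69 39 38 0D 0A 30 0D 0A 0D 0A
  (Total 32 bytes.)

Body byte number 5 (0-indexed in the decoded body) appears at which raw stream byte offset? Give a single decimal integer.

Chunk 1: stream[0..1]='2' size=0x2=2, data at stream[3..5]='yu' -> body[0..2], body so far='yu'
Chunk 2: stream[7..8]='3' size=0x3=3, data at stream[10..13]='1yl' -> body[2..5], body so far='yu1yl'
Chunk 3: stream[15..16]='7' size=0x7=7, data at stream[18..25]='ji8ti98' -> body[5..12], body so far='yu1ylji8ti98'
Chunk 4: stream[27..28]='0' size=0 (terminator). Final body='yu1ylji8ti98' (12 bytes)
Body byte 5 at stream offset 18

Answer: 18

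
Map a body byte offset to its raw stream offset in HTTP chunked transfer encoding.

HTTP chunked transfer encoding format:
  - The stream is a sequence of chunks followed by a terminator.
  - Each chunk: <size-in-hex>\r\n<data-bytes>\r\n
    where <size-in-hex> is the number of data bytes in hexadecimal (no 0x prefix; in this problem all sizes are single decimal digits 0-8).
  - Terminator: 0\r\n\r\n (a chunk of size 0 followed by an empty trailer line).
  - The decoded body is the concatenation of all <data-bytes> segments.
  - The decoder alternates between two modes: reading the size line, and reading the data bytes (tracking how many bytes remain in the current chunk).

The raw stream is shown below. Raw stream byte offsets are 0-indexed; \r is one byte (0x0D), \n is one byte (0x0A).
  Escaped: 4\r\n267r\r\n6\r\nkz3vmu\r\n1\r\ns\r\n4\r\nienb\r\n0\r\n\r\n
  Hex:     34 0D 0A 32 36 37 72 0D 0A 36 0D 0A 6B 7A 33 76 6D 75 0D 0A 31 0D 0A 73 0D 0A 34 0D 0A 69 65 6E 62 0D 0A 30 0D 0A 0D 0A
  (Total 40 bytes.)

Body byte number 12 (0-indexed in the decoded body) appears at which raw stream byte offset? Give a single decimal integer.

Answer: 30

Derivation:
Chunk 1: stream[0..1]='4' size=0x4=4, data at stream[3..7]='267r' -> body[0..4], body so far='267r'
Chunk 2: stream[9..10]='6' size=0x6=6, data at stream[12..18]='kz3vmu' -> body[4..10], body so far='267rkz3vmu'
Chunk 3: stream[20..21]='1' size=0x1=1, data at stream[23..24]='s' -> body[10..11], body so far='267rkz3vmus'
Chunk 4: stream[26..27]='4' size=0x4=4, data at stream[29..33]='ienb' -> body[11..15], body so far='267rkz3vmusienb'
Chunk 5: stream[35..36]='0' size=0 (terminator). Final body='267rkz3vmusienb' (15 bytes)
Body byte 12 at stream offset 30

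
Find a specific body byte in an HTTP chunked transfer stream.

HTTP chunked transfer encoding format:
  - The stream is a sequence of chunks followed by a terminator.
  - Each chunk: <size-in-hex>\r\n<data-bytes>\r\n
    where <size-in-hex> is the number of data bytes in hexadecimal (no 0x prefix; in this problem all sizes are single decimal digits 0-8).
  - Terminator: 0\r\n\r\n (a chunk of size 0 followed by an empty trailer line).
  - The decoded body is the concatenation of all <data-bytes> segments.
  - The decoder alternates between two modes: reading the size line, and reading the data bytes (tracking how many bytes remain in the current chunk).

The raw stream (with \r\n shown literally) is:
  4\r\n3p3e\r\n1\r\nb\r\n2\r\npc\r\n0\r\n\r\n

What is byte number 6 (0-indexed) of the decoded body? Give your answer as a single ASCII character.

Answer: c

Derivation:
Chunk 1: stream[0..1]='4' size=0x4=4, data at stream[3..7]='3p3e' -> body[0..4], body so far='3p3e'
Chunk 2: stream[9..10]='1' size=0x1=1, data at stream[12..13]='b' -> body[4..5], body so far='3p3eb'
Chunk 3: stream[15..16]='2' size=0x2=2, data at stream[18..20]='pc' -> body[5..7], body so far='3p3ebpc'
Chunk 4: stream[22..23]='0' size=0 (terminator). Final body='3p3ebpc' (7 bytes)
Body byte 6 = 'c'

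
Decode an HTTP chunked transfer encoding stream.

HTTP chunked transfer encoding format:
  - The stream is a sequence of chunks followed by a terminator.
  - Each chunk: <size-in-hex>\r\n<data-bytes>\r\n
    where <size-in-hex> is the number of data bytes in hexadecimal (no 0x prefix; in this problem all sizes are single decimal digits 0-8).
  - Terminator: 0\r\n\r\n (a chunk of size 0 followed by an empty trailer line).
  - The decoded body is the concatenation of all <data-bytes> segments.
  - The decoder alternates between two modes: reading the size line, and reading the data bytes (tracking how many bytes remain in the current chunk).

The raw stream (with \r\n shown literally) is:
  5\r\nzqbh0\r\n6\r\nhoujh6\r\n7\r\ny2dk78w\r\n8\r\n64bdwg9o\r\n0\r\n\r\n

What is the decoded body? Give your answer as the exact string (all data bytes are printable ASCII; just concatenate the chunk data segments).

Answer: zqbh0houjh6y2dk78w64bdwg9o

Derivation:
Chunk 1: stream[0..1]='5' size=0x5=5, data at stream[3..8]='zqbh0' -> body[0..5], body so far='zqbh0'
Chunk 2: stream[10..11]='6' size=0x6=6, data at stream[13..19]='houjh6' -> body[5..11], body so far='zqbh0houjh6'
Chunk 3: stream[21..22]='7' size=0x7=7, data at stream[24..31]='y2dk78w' -> body[11..18], body so far='zqbh0houjh6y2dk78w'
Chunk 4: stream[33..34]='8' size=0x8=8, data at stream[36..44]='64bdwg9o' -> body[18..26], body so far='zqbh0houjh6y2dk78w64bdwg9o'
Chunk 5: stream[46..47]='0' size=0 (terminator). Final body='zqbh0houjh6y2dk78w64bdwg9o' (26 bytes)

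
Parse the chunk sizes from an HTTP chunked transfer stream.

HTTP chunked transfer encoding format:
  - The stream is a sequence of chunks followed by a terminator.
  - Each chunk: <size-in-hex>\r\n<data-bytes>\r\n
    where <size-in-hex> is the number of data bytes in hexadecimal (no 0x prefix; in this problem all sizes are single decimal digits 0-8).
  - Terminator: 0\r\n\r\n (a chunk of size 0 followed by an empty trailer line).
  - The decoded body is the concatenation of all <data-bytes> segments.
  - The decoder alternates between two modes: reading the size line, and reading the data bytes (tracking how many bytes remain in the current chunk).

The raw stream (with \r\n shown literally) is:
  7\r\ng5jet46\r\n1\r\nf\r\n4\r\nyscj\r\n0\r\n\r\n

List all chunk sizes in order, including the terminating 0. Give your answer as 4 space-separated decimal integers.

Chunk 1: stream[0..1]='7' size=0x7=7, data at stream[3..10]='g5jet46' -> body[0..7], body so far='g5jet46'
Chunk 2: stream[12..13]='1' size=0x1=1, data at stream[15..16]='f' -> body[7..8], body so far='g5jet46f'
Chunk 3: stream[18..19]='4' size=0x4=4, data at stream[21..25]='yscj' -> body[8..12], body so far='g5jet46fyscj'
Chunk 4: stream[27..28]='0' size=0 (terminator). Final body='g5jet46fyscj' (12 bytes)

Answer: 7 1 4 0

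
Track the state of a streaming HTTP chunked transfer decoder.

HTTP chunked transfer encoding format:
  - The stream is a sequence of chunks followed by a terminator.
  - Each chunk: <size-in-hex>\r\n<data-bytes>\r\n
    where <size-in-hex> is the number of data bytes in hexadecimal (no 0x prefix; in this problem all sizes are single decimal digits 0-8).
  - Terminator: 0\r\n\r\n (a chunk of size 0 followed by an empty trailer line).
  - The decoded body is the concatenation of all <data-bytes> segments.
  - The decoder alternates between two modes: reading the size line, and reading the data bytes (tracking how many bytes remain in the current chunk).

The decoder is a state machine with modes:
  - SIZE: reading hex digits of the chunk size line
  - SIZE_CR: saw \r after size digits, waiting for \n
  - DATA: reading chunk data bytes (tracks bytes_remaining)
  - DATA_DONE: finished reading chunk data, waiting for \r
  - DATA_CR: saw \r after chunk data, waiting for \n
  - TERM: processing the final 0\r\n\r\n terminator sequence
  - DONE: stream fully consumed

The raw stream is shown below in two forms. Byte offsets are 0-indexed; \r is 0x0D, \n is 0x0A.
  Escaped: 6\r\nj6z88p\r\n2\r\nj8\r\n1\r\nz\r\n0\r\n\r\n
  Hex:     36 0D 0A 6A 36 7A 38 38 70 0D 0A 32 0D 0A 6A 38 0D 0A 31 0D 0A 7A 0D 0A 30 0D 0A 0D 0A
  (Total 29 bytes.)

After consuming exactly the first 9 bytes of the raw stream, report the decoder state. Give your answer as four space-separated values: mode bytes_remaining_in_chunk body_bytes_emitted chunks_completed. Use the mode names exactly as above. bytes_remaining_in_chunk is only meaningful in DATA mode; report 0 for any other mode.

Byte 0 = '6': mode=SIZE remaining=0 emitted=0 chunks_done=0
Byte 1 = 0x0D: mode=SIZE_CR remaining=0 emitted=0 chunks_done=0
Byte 2 = 0x0A: mode=DATA remaining=6 emitted=0 chunks_done=0
Byte 3 = 'j': mode=DATA remaining=5 emitted=1 chunks_done=0
Byte 4 = '6': mode=DATA remaining=4 emitted=2 chunks_done=0
Byte 5 = 'z': mode=DATA remaining=3 emitted=3 chunks_done=0
Byte 6 = '8': mode=DATA remaining=2 emitted=4 chunks_done=0
Byte 7 = '8': mode=DATA remaining=1 emitted=5 chunks_done=0
Byte 8 = 'p': mode=DATA_DONE remaining=0 emitted=6 chunks_done=0

Answer: DATA_DONE 0 6 0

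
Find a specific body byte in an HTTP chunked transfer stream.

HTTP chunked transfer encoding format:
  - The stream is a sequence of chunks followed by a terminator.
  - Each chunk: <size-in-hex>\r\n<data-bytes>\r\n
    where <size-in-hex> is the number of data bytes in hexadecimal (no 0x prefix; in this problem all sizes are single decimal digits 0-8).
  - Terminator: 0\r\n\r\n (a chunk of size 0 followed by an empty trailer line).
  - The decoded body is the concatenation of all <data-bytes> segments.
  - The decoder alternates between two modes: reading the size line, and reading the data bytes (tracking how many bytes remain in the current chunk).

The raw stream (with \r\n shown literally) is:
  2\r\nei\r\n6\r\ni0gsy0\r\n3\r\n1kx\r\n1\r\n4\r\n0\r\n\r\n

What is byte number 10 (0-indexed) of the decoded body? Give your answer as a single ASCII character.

Answer: x

Derivation:
Chunk 1: stream[0..1]='2' size=0x2=2, data at stream[3..5]='ei' -> body[0..2], body so far='ei'
Chunk 2: stream[7..8]='6' size=0x6=6, data at stream[10..16]='i0gsy0' -> body[2..8], body so far='eii0gsy0'
Chunk 3: stream[18..19]='3' size=0x3=3, data at stream[21..24]='1kx' -> body[8..11], body so far='eii0gsy01kx'
Chunk 4: stream[26..27]='1' size=0x1=1, data at stream[29..30]='4' -> body[11..12], body so far='eii0gsy01kx4'
Chunk 5: stream[32..33]='0' size=0 (terminator). Final body='eii0gsy01kx4' (12 bytes)
Body byte 10 = 'x'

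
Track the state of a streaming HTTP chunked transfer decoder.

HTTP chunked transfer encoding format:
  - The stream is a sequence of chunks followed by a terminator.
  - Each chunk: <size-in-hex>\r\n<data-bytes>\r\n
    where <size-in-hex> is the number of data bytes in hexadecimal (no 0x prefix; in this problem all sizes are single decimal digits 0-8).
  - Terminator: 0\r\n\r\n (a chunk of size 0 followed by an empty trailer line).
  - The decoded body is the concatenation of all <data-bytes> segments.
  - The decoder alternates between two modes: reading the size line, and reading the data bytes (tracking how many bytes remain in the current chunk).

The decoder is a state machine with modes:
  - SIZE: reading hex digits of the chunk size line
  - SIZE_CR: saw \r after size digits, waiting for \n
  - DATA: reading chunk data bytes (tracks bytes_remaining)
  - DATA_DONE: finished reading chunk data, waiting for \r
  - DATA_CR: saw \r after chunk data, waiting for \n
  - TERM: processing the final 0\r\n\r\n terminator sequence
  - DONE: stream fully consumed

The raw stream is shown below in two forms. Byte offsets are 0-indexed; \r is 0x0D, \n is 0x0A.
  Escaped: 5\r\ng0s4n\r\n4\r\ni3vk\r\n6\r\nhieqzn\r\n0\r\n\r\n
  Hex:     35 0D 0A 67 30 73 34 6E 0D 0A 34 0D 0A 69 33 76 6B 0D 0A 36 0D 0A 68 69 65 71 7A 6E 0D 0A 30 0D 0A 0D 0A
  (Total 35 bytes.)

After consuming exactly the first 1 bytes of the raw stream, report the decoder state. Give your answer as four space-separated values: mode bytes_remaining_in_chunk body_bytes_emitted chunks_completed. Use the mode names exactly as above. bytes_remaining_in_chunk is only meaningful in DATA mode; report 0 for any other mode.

Byte 0 = '5': mode=SIZE remaining=0 emitted=0 chunks_done=0

Answer: SIZE 0 0 0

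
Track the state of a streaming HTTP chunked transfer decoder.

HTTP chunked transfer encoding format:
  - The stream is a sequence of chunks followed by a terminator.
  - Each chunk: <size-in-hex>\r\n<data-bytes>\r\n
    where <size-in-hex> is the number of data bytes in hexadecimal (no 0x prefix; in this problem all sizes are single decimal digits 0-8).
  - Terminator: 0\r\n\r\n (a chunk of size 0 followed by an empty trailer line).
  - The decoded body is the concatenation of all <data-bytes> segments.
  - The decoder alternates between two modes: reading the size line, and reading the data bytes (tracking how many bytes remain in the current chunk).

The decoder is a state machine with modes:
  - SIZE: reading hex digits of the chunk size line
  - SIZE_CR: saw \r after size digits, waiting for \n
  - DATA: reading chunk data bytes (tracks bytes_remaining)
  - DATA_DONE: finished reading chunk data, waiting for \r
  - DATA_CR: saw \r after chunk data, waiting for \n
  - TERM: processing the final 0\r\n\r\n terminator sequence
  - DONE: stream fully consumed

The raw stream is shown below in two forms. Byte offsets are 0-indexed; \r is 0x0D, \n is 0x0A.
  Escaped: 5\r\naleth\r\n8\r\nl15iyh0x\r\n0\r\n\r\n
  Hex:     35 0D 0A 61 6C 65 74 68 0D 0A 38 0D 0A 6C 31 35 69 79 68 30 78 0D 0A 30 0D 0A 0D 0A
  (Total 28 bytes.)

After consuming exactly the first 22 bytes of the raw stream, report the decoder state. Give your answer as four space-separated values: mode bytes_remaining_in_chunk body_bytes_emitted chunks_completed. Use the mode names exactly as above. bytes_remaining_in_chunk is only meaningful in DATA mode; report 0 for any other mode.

Answer: DATA_CR 0 13 1

Derivation:
Byte 0 = '5': mode=SIZE remaining=0 emitted=0 chunks_done=0
Byte 1 = 0x0D: mode=SIZE_CR remaining=0 emitted=0 chunks_done=0
Byte 2 = 0x0A: mode=DATA remaining=5 emitted=0 chunks_done=0
Byte 3 = 'a': mode=DATA remaining=4 emitted=1 chunks_done=0
Byte 4 = 'l': mode=DATA remaining=3 emitted=2 chunks_done=0
Byte 5 = 'e': mode=DATA remaining=2 emitted=3 chunks_done=0
Byte 6 = 't': mode=DATA remaining=1 emitted=4 chunks_done=0
Byte 7 = 'h': mode=DATA_DONE remaining=0 emitted=5 chunks_done=0
Byte 8 = 0x0D: mode=DATA_CR remaining=0 emitted=5 chunks_done=0
Byte 9 = 0x0A: mode=SIZE remaining=0 emitted=5 chunks_done=1
Byte 10 = '8': mode=SIZE remaining=0 emitted=5 chunks_done=1
Byte 11 = 0x0D: mode=SIZE_CR remaining=0 emitted=5 chunks_done=1
Byte 12 = 0x0A: mode=DATA remaining=8 emitted=5 chunks_done=1
Byte 13 = 'l': mode=DATA remaining=7 emitted=6 chunks_done=1
Byte 14 = '1': mode=DATA remaining=6 emitted=7 chunks_done=1
Byte 15 = '5': mode=DATA remaining=5 emitted=8 chunks_done=1
Byte 16 = 'i': mode=DATA remaining=4 emitted=9 chunks_done=1
Byte 17 = 'y': mode=DATA remaining=3 emitted=10 chunks_done=1
Byte 18 = 'h': mode=DATA remaining=2 emitted=11 chunks_done=1
Byte 19 = '0': mode=DATA remaining=1 emitted=12 chunks_done=1
Byte 20 = 'x': mode=DATA_DONE remaining=0 emitted=13 chunks_done=1
Byte 21 = 0x0D: mode=DATA_CR remaining=0 emitted=13 chunks_done=1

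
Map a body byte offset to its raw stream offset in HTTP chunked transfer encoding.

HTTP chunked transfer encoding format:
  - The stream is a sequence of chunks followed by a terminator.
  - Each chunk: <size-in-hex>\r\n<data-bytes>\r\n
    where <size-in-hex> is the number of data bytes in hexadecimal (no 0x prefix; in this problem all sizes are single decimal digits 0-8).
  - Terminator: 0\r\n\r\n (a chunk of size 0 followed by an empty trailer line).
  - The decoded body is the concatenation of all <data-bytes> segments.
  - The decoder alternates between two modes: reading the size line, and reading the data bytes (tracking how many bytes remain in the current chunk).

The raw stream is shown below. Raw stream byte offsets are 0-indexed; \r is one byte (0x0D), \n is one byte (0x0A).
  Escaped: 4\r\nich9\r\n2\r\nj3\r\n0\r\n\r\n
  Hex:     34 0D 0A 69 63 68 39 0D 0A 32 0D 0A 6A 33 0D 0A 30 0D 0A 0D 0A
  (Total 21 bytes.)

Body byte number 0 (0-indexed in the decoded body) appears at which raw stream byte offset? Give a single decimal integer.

Answer: 3

Derivation:
Chunk 1: stream[0..1]='4' size=0x4=4, data at stream[3..7]='ich9' -> body[0..4], body so far='ich9'
Chunk 2: stream[9..10]='2' size=0x2=2, data at stream[12..14]='j3' -> body[4..6], body so far='ich9j3'
Chunk 3: stream[16..17]='0' size=0 (terminator). Final body='ich9j3' (6 bytes)
Body byte 0 at stream offset 3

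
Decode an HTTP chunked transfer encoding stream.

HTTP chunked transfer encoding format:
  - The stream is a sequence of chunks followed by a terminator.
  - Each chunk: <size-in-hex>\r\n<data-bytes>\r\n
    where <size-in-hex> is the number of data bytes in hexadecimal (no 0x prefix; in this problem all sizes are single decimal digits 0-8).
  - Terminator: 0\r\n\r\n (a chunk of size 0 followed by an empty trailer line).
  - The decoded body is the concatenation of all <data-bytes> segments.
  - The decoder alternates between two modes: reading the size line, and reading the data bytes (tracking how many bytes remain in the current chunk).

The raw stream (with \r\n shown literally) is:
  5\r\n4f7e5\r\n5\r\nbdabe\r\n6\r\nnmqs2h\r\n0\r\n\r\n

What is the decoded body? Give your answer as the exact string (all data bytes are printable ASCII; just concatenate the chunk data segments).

Chunk 1: stream[0..1]='5' size=0x5=5, data at stream[3..8]='4f7e5' -> body[0..5], body so far='4f7e5'
Chunk 2: stream[10..11]='5' size=0x5=5, data at stream[13..18]='bdabe' -> body[5..10], body so far='4f7e5bdabe'
Chunk 3: stream[20..21]='6' size=0x6=6, data at stream[23..29]='nmqs2h' -> body[10..16], body so far='4f7e5bdabenmqs2h'
Chunk 4: stream[31..32]='0' size=0 (terminator). Final body='4f7e5bdabenmqs2h' (16 bytes)

Answer: 4f7e5bdabenmqs2h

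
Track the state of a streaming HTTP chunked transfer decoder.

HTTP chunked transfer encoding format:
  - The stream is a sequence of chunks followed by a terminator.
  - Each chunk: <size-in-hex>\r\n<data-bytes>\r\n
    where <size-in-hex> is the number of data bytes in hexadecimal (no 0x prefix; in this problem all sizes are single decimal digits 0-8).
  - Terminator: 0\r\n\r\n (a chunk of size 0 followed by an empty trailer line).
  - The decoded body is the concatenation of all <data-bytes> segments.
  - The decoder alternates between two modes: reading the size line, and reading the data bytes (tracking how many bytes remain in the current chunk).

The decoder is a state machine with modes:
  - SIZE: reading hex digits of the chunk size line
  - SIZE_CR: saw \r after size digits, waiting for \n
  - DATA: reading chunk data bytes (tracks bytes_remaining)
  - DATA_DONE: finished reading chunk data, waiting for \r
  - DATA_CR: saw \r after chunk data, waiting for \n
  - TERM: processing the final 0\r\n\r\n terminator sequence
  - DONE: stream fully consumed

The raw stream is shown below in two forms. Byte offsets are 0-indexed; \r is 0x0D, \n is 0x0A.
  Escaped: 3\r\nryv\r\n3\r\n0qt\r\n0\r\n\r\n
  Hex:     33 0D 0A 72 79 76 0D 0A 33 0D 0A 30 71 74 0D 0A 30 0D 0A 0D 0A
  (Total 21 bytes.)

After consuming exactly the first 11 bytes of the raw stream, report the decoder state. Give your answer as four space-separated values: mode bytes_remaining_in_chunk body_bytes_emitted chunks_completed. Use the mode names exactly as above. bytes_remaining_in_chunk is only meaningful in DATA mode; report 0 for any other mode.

Byte 0 = '3': mode=SIZE remaining=0 emitted=0 chunks_done=0
Byte 1 = 0x0D: mode=SIZE_CR remaining=0 emitted=0 chunks_done=0
Byte 2 = 0x0A: mode=DATA remaining=3 emitted=0 chunks_done=0
Byte 3 = 'r': mode=DATA remaining=2 emitted=1 chunks_done=0
Byte 4 = 'y': mode=DATA remaining=1 emitted=2 chunks_done=0
Byte 5 = 'v': mode=DATA_DONE remaining=0 emitted=3 chunks_done=0
Byte 6 = 0x0D: mode=DATA_CR remaining=0 emitted=3 chunks_done=0
Byte 7 = 0x0A: mode=SIZE remaining=0 emitted=3 chunks_done=1
Byte 8 = '3': mode=SIZE remaining=0 emitted=3 chunks_done=1
Byte 9 = 0x0D: mode=SIZE_CR remaining=0 emitted=3 chunks_done=1
Byte 10 = 0x0A: mode=DATA remaining=3 emitted=3 chunks_done=1

Answer: DATA 3 3 1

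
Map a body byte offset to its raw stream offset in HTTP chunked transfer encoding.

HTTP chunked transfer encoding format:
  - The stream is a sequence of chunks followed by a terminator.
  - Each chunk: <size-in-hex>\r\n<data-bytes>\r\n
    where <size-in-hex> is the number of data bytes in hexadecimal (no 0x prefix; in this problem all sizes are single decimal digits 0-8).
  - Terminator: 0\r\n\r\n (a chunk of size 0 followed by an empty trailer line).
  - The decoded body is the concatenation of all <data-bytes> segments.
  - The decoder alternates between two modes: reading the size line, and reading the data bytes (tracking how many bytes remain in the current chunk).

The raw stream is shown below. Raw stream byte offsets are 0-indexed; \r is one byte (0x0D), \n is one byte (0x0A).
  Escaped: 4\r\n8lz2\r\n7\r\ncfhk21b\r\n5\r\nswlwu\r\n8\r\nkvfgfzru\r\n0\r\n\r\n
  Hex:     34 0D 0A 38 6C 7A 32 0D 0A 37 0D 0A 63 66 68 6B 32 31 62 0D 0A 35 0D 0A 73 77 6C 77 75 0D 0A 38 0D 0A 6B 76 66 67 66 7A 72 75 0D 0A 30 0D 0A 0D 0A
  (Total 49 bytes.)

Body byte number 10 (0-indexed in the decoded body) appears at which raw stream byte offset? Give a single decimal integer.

Answer: 18

Derivation:
Chunk 1: stream[0..1]='4' size=0x4=4, data at stream[3..7]='8lz2' -> body[0..4], body so far='8lz2'
Chunk 2: stream[9..10]='7' size=0x7=7, data at stream[12..19]='cfhk21b' -> body[4..11], body so far='8lz2cfhk21b'
Chunk 3: stream[21..22]='5' size=0x5=5, data at stream[24..29]='swlwu' -> body[11..16], body so far='8lz2cfhk21bswlwu'
Chunk 4: stream[31..32]='8' size=0x8=8, data at stream[34..42]='kvfgfzru' -> body[16..24], body so far='8lz2cfhk21bswlwukvfgfzru'
Chunk 5: stream[44..45]='0' size=0 (terminator). Final body='8lz2cfhk21bswlwukvfgfzru' (24 bytes)
Body byte 10 at stream offset 18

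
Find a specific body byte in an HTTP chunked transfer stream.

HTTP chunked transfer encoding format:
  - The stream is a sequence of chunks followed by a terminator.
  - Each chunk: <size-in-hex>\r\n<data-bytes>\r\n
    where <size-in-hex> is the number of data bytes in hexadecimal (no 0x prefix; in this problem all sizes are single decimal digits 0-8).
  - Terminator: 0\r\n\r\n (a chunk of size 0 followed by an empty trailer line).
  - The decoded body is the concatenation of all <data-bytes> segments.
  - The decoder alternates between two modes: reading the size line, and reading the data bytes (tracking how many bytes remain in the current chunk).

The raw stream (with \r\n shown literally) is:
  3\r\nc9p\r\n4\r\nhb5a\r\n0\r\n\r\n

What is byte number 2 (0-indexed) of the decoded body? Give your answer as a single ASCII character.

Answer: p

Derivation:
Chunk 1: stream[0..1]='3' size=0x3=3, data at stream[3..6]='c9p' -> body[0..3], body so far='c9p'
Chunk 2: stream[8..9]='4' size=0x4=4, data at stream[11..15]='hb5a' -> body[3..7], body so far='c9phb5a'
Chunk 3: stream[17..18]='0' size=0 (terminator). Final body='c9phb5a' (7 bytes)
Body byte 2 = 'p'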